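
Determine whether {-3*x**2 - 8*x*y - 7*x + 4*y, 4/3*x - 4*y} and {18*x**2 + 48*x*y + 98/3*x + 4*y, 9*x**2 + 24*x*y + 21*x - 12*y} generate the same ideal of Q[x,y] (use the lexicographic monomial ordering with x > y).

Two ideals are equal iff their reduced Gröbner bases coincide (the reduced basis is unique for a fixed ordering).
Buchberger on the first generating set:
f_1 = -3*x**2 - 8*x*y - 7*x + 4*y, LT = x**2.
f_2 = 4/3*x - 4*y, LT = x.

S(f_1,f_2): lcm = x**2. S = 17/3*x*y + 7/3*x - 4/3*y.
  leading term x*y: subtract (17/4*y)·f_2 from 17/3*x*y + 7/3*x - 4/3*y → 7/3*x + 17*y**2 - 4/3*y
  leading term x: subtract (7/4)·f_2 from 7/3*x + 17*y**2 - 4/3*y → 17*y**2 + 17/3*y
  leading term y**2: no divisor's leading term divides it; move 17*y**2 to the remainder.
  leading term y: no divisor's leading term divides it; move 17/3*y to the remainder.
  remainder 17*y**2 + 17/3*y ≠ 0; add g_3 = 17*y**2 + 17/3*y to the basis.

The other S-polynomials (S(f_1,g_3), S(f_2,g_3)) all reduce to 0 modulo the current basis, so we have a Gröbner basis.
Inter-reduce: drop elements whose leading term is divisible by another's, tail-reduce, and make monic.
Reduced Gröbner basis: {x - 3*y, y**2 + 1/3*y}.

Buchberger on the second generating set:
h_1 = 18*x**2 + 48*x*y + 98/3*x + 4*y, LT = x**2.
h_2 = 9*x**2 + 24*x*y + 21*x - 12*y, LT = x**2.

S(h_1,h_2): lcm = x**2. S = -14/27*x + 14/9*y.
  leading term x: no divisor's leading term divides it; move -14/27*x to the remainder.
  leading term y: no divisor's leading term divides it; move 14/9*y to the remainder.
  remainder -14/27*x + 14/9*y ≠ 0; add k_3 = -14/27*x + 14/9*y to the basis.

S(h_1,k_3): lcm = x**2. S = 17/3*x*y + 49/27*x + 2/9*y.
  leading term x*y: subtract (-153/14*y)·k_3 from 17/3*x*y + 49/27*x + 2/9*y → 49/27*x + 17*y**2 + 2/9*y
  leading term x: subtract (-7/2)·k_3 from 49/27*x + 17*y**2 + 2/9*y → 17*y**2 + 17/3*y
  leading term y**2: no divisor's leading term divides it; move 17*y**2 to the remainder.
  leading term y: no divisor's leading term divides it; move 17/3*y to the remainder.
  remainder 17*y**2 + 17/3*y ≠ 0; add k_4 = 17*y**2 + 17/3*y to the basis.

The other S-polynomials (S(h_2,k_3), S(h_1,k_4), S(h_2,k_4), S(k_3,k_4)) all reduce to 0 modulo the current basis, so we have a Gröbner basis.
Inter-reduce: drop elements whose leading term is divisible by another's, tail-reduce, and make monic.
Reduced Gröbner basis: {x - 3*y, y**2 + 1/3*y}.

These coincide, so the ideals are equal.

Yes, the ideals are equal.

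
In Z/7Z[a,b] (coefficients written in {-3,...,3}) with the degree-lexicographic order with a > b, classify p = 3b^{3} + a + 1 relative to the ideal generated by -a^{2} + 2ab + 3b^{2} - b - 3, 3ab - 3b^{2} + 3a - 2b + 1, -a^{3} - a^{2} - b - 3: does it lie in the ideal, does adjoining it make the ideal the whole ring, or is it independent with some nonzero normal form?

3b^{3} + a + 1 lies in I (it reduces to 0).

First compute the reduced Gröbner basis of I by Buchberger's algorithm.
f_1 = -a^{2} + 2ab + 3b^{2} - b - 3, LT = a^{2}.
f_2 = 3ab - 3b^{2} + 3a - 2b + 1, LT = ab.
f_3 = -a^{3} - a^{2} - b - 3, LT = a^{3}.

S(f_1,f_2): lcm = a^{2}b. S = -ab^{2} - 3b^{3} - a^{2} + 3ab + b^{2} + 2a + 3b.
  leading term ab^{2}: subtract (2b)·f_2 from -ab^{2} - 3b^{3} - a^{2} + 3ab + b^{2} + 2a + 3b → 3b^{3} - a^{2} - 3ab - 2b^{2} + 2a + b
  leading term b^{3}: no divisor's leading term divides it; move 3b^{3} to the remainder.
  leading term a^{2}: subtract (1)·f_1 from -a^{2} - 3ab - 2b^{2} + 2a + b → 2ab + 2b^{2} + 2a + 2b + 3
  leading term ab: subtract (3)·f_2 from 2ab + 2b^{2} + 2a + 2b + 3 → -3b^{2} + b
  leading term b^{2}: no divisor's leading term divides it; move -3b^{2} to the remainder.
  leading term b: no divisor's leading term divides it; move b to the remainder.
  remainder 3b^{3} - 3b^{2} + b ≠ 0; add h_4 = 3b^{3} - 3b^{2} + b to the basis.

S(f_1,f_3): lcm = a^{3}. S = -2a^{2}b - 3ab^{2} - a^{2} + ab + 3a - b - 3.
  leading term a^{2}b: subtract (2b)·f_1 from -2a^{2}b - 3ab^{2} - a^{2} + ab + 3a - b - 3 → b^{3} - a^{2} + ab + 2b^{2} + 3a - 2b - 3
  leading term b^{3}: subtract (-2)·h_4 from b^{3} - a^{2} + ab + 2b^{2} + 3a - 2b - 3 → -a^{2} + ab + 3b^{2} + 3a - 3
  leading term a^{2}: subtract (1)·f_1 from -a^{2} + ab + 3b^{2} + 3a - 3 → -ab + 3a + b
  leading term ab: subtract (2)·f_2 from -ab + 3a + b → -b^{2} - 3a - 2b - 2
  leading term b^{2}: no divisor's leading term divides it; move -b^{2} to the remainder.
  leading term a: no divisor's leading term divides it; move -3a to the remainder.
  leading term b: no divisor's leading term divides it; move -2b to the remainder.
  leading term 1: no divisor's leading term divides it; move -2 to the remainder.
  remainder -b^{2} - 3a - 2b - 2 ≠ 0; add h_5 = -b^{2} - 3a - 2b - 2 to the basis.

S(f_2,f_3): lcm = a^{3}b. S = -a^{2}b^{2} + a^{3} + 3a^{2}b - 2a^{2} - b^{2} - 3b.
  leading term a^{2}b^{2}: subtract (b^{2})·f_1 from -a^{2}b^{2} + a^{3} + 3a^{2}b - 2a^{2} - b^{2} - 3b → -2ab^{3} - 3b^{4} + a^{3} + 3a^{2}b + b^{3} - 2a^{2} + 2b^{2} - 3b
  leading term ab^{3}: subtract (-3b^{2})·f_2 from -2ab^{3} - 3b^{4} + a^{3} + 3a^{2}b + b^{3} - 2a^{2} + 2b^{2} - 3b → 2b^{4} + a^{3} + 3a^{2}b + 2ab^{2} + 2b^{3} - 2a^{2} - 2b^{2} - 3b
  leading term b^{4}: subtract (3b)·h_4 from 2b^{4} + a^{3} + 3a^{2}b + 2ab^{2} + 2b^{3} - 2a^{2} - 2b^{2} - 3b → a^{3} + 3a^{2}b + 2ab^{2} - 3b^{3} - 2a^{2} + 2b^{2} - 3b
  leading term a^{3}: subtract (-a)·f_1 from a^{3} + 3a^{2}b + 2ab^{2} - 3b^{3} - 2a^{2} + 2b^{2} - 3b → -2a^{2}b - 2ab^{2} - 3b^{3} - 2a^{2} - ab + 2b^{2} - 3a - 3b
  leading term a^{2}b: subtract (2b)·f_1 from -2a^{2}b - 2ab^{2} - 3b^{3} - 2a^{2} - ab + 2b^{2} - 3a - 3b → ab^{2} - 2b^{3} - 2a^{2} - ab - 3b^{2} - 3a + 3b
  leading term ab^{2}: subtract (-2b)·f_2 from ab^{2} - 2b^{3} - 2a^{2} - ab - 3b^{2} - 3a + 3b → -b^{3} - 2a^{2} - 2ab - 3a - 2b
  leading term b^{3}: subtract (2)·h_4 from -b^{3} - 2a^{2} - 2ab - 3a - 2b → -2a^{2} - 2ab - b^{2} - 3a + 3b
  leading term a^{2}: subtract (2)·f_1 from -2a^{2} - 2ab - b^{2} - 3a + 3b → ab - 3a - 2b - 1
  leading term ab: subtract (-2)·f_2 from ab - 3a - 2b - 1 → b^{2} + 3a + b + 1
  leading term b^{2}: subtract (-1)·h_5 from b^{2} + 3a + b + 1 → -b - 1
  leading term b: no divisor's leading term divides it; move -b to the remainder.
  leading term 1: no divisor's leading term divides it; move -1 to the remainder.
  remainder -b - 1 ≠ 0; add h_6 = -b - 1 to the basis.

S(f_2,h_5): lcm = ab^{2}. S = -b^{3} - 3a^{2} - ab - 3b^{2} - 2a - 2b.
  leading term b^{3}: subtract (2)·h_4 from -b^{3} - 3a^{2} - ab - 3b^{2} - 2a - 2b → -3a^{2} - ab + 3b^{2} - 2a + 3b
  leading term a^{2}: subtract (3)·f_1 from -3a^{2} - ab + 3b^{2} - 2a + 3b → b^{2} - 2a - b + 2
  leading term b^{2}: subtract (-1)·h_5 from b^{2} - 2a - b + 2 → 2a - 3b
  leading term a: no divisor's leading term divides it; move 2a to the remainder.
  leading term b: subtract (3)·h_6 from -3b → 3
  leading term 1: no divisor's leading term divides it; move 3 to the remainder.
  remainder 2a + 3 ≠ 0; add h_7 = 2a + 3 to the basis.

The other S-polynomials (S(f_1,h_4), S(f_2,h_4), S(f_3,h_4), S(f_1,h_5), S(f_3,h_5), S(h_4,h_5), S(f_1,h_6), S(f_2,h_6), S(f_3,h_6), S(h_4,h_6), S(h_5,h_6), S(f_1,h_7), S(f_2,h_7), S(f_3,h_7), S(h_4,h_7), S(h_5,h_7), S(h_6,h_7)) all reduce to 0 modulo the current basis, so we have a Gröbner basis.
Inter-reduce: drop elements whose leading term is divisible by another's, tail-reduce, and make monic.
Reduced Gröbner basis: {a - 2, b + 1}.
Label its elements g_1 = a - 2, g_2 = b + 1.

Reduce p = 3b^{3} + a + 1 modulo G:
  leading term b^{3}: subtract (3b^{2})·g_2 from 3b^{3} + a + 1 → -3b^{2} + a + 1
  leading term b^{2}: subtract (-3b)·g_2 from -3b^{2} + a + 1 → a + 3b + 1
  leading term a: subtract (1)·g_1 from a + 3b + 1 → 3b + 3
  leading term b: subtract (3)·g_2 from 3b + 3 → 0
  normal form = 0.
Since the normal form is 0, p ∈ I.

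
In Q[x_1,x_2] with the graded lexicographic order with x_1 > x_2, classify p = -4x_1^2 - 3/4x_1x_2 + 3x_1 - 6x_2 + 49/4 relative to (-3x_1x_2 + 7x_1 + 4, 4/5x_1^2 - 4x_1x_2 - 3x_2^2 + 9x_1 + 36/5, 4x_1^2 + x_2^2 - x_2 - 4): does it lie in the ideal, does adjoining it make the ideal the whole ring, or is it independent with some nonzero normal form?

First compute the reduced Gröbner basis of I by Buchberger's algorithm.
f_1 = -3x_1x_2 + 7x_1 + 4, LT = x_1x_2.
f_2 = 4/5x_1^2 - 4x_1x_2 - 3x_2^2 + 9x_1 + 36/5, LT = x_1^2.
f_3 = 4x_1^2 + x_2^2 - x_2 - 4, LT = x_1^2.

S(f_1,f_2): lcm = x_1^2x_2. S = 5x_1x_2^2 + 15/4x_2^3 - 7/3x_1^2 - 45/4x_1x_2 - 4/3x_1 - 9x_2.
  leading term x_1x_2^2: subtract (-5/3x_2)·f_1 from 5x_1x_2^2 + 15/4x_2^3 - 7/3x_1^2 - 45/4x_1x_2 - 4/3x_1 - 9x_2 → 15/4x_2^3 - 7/3x_1^2 + 5/12x_1x_2 - 4/3x_1 - 7/3x_2
  leading term x_2^3: no divisor's leading term divides it; move 15/4x_2^3 to the remainder.
  leading term x_1^2: subtract (-35/12)·f_2 from -7/3x_1^2 + 5/12x_1x_2 - 4/3x_1 - 7/3x_2 → -45/4x_1x_2 - 35/4x_2^2 + 299/12x_1 - 7/3x_2 + 21
  leading term x_1x_2: subtract (15/4)·f_1 from -45/4x_1x_2 - 35/4x_2^2 + 299/12x_1 - 7/3x_2 + 21 → -35/4x_2^2 - 4/3x_1 - 7/3x_2 + 6
  leading term x_2^2: no divisor's leading term divides it; move -35/4x_2^2 to the remainder.
  leading term x_1: no divisor's leading term divides it; move -4/3x_1 to the remainder.
  leading term x_2: no divisor's leading term divides it; move -7/3x_2 to the remainder.
  leading term 1: no divisor's leading term divides it; move 6 to the remainder.
  remainder 15/4x_2^3 - 35/4x_2^2 - 4/3x_1 - 7/3x_2 + 6 ≠ 0; add h_4 = 15/4x_2^3 - 35/4x_2^2 - 4/3x_1 - 7/3x_2 + 6 to the basis.

S(f_1,f_3): lcm = x_1^2x_2. S = -1/4x_2^3 - 7/3x_1^2 + 1/4x_2^2 - 4/3x_1 + x_2.
  leading term x_2^3: subtract (-1/15)·h_4 from -1/4x_2^3 - 7/3x_1^2 + 1/4x_2^2 - 4/3x_1 + x_2 → -7/3x_1^2 - 1/3x_2^2 - 64/45x_1 + 38/45x_2 + 2/5
  leading term x_1^2: subtract (-35/12)·f_2 from -7/3x_1^2 - 1/3x_2^2 - 64/45x_1 + 38/45x_2 + 2/5 → -35/3x_1x_2 - 109/12x_2^2 + 4469/180x_1 + 38/45x_2 + 107/5
  leading term x_1x_2: subtract (35/9)·f_1 from -35/3x_1x_2 - 109/12x_2^2 + 4469/180x_1 + 38/45x_2 + 107/5 → -109/12x_2^2 - 431/180x_1 + 38/45x_2 + 263/45
  leading term x_2^2: no divisor's leading term divides it; move -109/12x_2^2 to the remainder.
  leading term x_1: no divisor's leading term divides it; move -431/180x_1 to the remainder.
  leading term x_2: no divisor's leading term divides it; move 38/45x_2 to the remainder.
  leading term 1: no divisor's leading term divides it; move 263/45 to the remainder.
  remainder -109/12x_2^2 - 431/180x_1 + 38/45x_2 + 263/45 ≠ 0; add h_5 = -109/12x_2^2 - 431/180x_1 + 38/45x_2 + 263/45 to the basis.

S(f_2,f_3): lcm = x_1^2. S = -5x_1x_2 - 4x_2^2 + 45/4x_1 + 1/4x_2 + 10.
  leading term x_1x_2: subtract (5/3)·f_1 from -5x_1x_2 - 4x_2^2 + 45/4x_1 + 1/4x_2 + 10 → -4x_2^2 - 5/12x_1 + 1/4x_2 + 10/3
  leading term x_2^2: subtract (48/109)·h_5 from -4x_2^2 - 5/12x_1 + 1/4x_2 + 10/3 → 4171/6540x_1 - 797/6540x_2 + 414/545
  leading term x_1: no divisor's leading term divides it; move 4171/6540x_1 to the remainder.
  leading term x_2: no divisor's leading term divides it; move -797/6540x_2 to the remainder.
  leading term 1: no divisor's leading term divides it; move 414/545 to the remainder.
  remainder 4171/6540x_1 - 797/6540x_2 + 414/545 ≠ 0; add h_6 = 4171/6540x_1 - 797/6540x_2 + 414/545 to the basis.

S(f_1,h_5): lcm = x_1x_2^2. S = -431/1635x_1^2 - 1221/545x_1x_2 + 1052/1635x_1 - 4/3x_2.
  leading term x_1^2: subtract (-431/1308)·f_2 from -431/1635x_1^2 - 1221/545x_1x_2 + 1052/1635x_1 - 4/3x_2 → -5818/1635x_1x_2 - 431/436x_2^2 + 23603/6540x_1 - 4/3x_2 + 1293/545
  leading term x_1x_2: subtract (5818/4905)·f_1 from -5818/1635x_1x_2 - 431/436x_2^2 + 23603/6540x_1 - 4/3x_2 + 1293/545 → -431/436x_2^2 - 18419/3924x_1 - 4/3x_2 - 2327/981
  leading term x_2^2: subtract (1293/11881)·h_5 from -431/436x_2^2 - 18419/3924x_1 - 4/3x_2 - 2327/981 → -2370268/534645x_1 - 84666/59405x_2 - 1608274/534645
  leading term x_1: subtract (-9481072/1363917)·h_6 from -2370268/534645x_1 - 84666/59405x_2 - 1608274/534645 → -9297946/4091751x_2 + 9297946/4091751
  leading term x_2: no divisor's leading term divides it; move -9297946/4091751x_2 to the remainder.
  leading term 1: no divisor's leading term divides it; move 9297946/4091751 to the remainder.
  remainder -9297946/4091751x_2 + 9297946/4091751 ≠ 0; add h_7 = -9297946/4091751x_2 + 9297946/4091751 to the basis.

The other S-polynomials (S(f_1,h_4), S(f_2,h_4), S(f_3,h_4), S(f_2,h_5), S(f_3,h_5), S(h_4,h_5), S(f_1,h_6), S(f_2,h_6), S(f_3,h_6), S(h_4,h_6), S(h_5,h_6), S(f_1,h_7), S(f_2,h_7), S(f_3,h_7), S(h_4,h_7), S(h_5,h_7), S(h_6,h_7)) all reduce to 0 modulo the current basis, so we have a Gröbner basis.
Inter-reduce: drop elements whose leading term is divisible by another's, tail-reduce, and make monic.
Reduced Gröbner basis: {x_1 + 1, x_2 - 1}.
Label its elements g_1 = x_1 + 1, g_2 = x_2 - 1.

Reduce p = -4x_1^2 - 3/4x_1x_2 + 3x_1 - 6x_2 + 49/4 modulo G:
  leading term x_1^2: subtract (-4x_1)·g_1 from -4x_1^2 - 3/4x_1x_2 + 3x_1 - 6x_2 + 49/4 → -3/4x_1x_2 + 7x_1 - 6x_2 + 49/4
  leading term x_1x_2: subtract (-3/4x_2)·g_1 from -3/4x_1x_2 + 7x_1 - 6x_2 + 49/4 → 7x_1 - 21/4x_2 + 49/4
  leading term x_1: subtract (7)·g_1 from 7x_1 - 21/4x_2 + 49/4 → -21/4x_2 + 21/4
  leading term x_2: subtract (-21/4)·g_2 from -21/4x_2 + 21/4 → 0
  normal form = 0.
Since the normal form is 0, p ∈ I.

-4x_1^2 - 3/4x_1x_2 + 3x_1 - 6x_2 + 49/4 lies in I (it reduces to 0).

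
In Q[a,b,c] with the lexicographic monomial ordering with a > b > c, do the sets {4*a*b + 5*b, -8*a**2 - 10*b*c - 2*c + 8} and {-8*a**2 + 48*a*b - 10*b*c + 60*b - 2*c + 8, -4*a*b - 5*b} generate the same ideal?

Yes, the ideals are equal.

Two ideals are equal iff their reduced Gröbner bases coincide (the reduced basis is unique for a fixed ordering).
Buchberger on the first generating set:
f_1 = 4*a*b + 5*b, LT = a*b.
f_2 = -8*a**2 - 10*b*c - 2*c + 8, LT = a**2.

S(f_1,f_2): lcm = a**2*b. S = 5/4*a*b - 5/4*b**2*c - 1/4*b*c + b.
  leading term a*b: subtract (5/16)·f_1 from 5/4*a*b - 5/4*b**2*c - 1/4*b*c + b → -5/4*b**2*c - 1/4*b*c - 9/16*b
  leading term b**2*c: no divisor's leading term divides it; move -5/4*b**2*c to the remainder.
  leading term b*c: no divisor's leading term divides it; move -1/4*b*c to the remainder.
  leading term b: no divisor's leading term divides it; move -9/16*b to the remainder.
  remainder -5/4*b**2*c - 1/4*b*c - 9/16*b ≠ 0; add g_3 = -5/4*b**2*c - 1/4*b*c - 9/16*b to the basis.

S(f_1,g_3): lcm = a*b**2*c. S = -1/5*a*b*c - 9/20*a*b + 5/4*b**2*c.
  leading term a*b*c: subtract (-1/20*c)·f_1 from -1/5*a*b*c - 9/20*a*b + 5/4*b**2*c → -9/20*a*b + 5/4*b**2*c + 1/4*b*c
  leading term a*b: subtract (-9/80)·f_1 from -9/20*a*b + 5/4*b**2*c + 1/4*b*c → 5/4*b**2*c + 1/4*b*c + 9/16*b
  leading term b**2*c: subtract (-1)·g_3 from 5/4*b**2*c + 1/4*b*c + 9/16*b → 0
  remainder 0.

S(f_2,g_3): leading monomials are coprime, so the S-polynomial reduces to 0 (Buchberger's first criterion).
Every S-polynomial of the final basis reduces to 0, so we have a Gröbner basis.
Inter-reduce: drop elements whose leading term is divisible by another's, tail-reduce, and make monic.
Reduced Gröbner basis: {a**2 + 5/4*b*c + 1/4*c - 1, a*b + 5/4*b, b**2*c + 1/5*b*c + 9/20*b}.

Buchberger on the second generating set:
h_1 = -8*a**2 + 48*a*b - 10*b*c + 60*b - 2*c + 8, LT = a**2.
h_2 = -4*a*b - 5*b, LT = a*b.

S(h_1,h_2): lcm = a**2*b. S = -6*a*b**2 - 5/4*a*b + 5/4*b**2*c - 15/2*b**2 + 1/4*b*c - b.
  leading term a*b**2: subtract (3/2*b)·h_2 from -6*a*b**2 - 5/4*a*b + 5/4*b**2*c - 15/2*b**2 + 1/4*b*c - b → -5/4*a*b + 5/4*b**2*c + 1/4*b*c - b
  leading term a*b: subtract (5/16)·h_2 from -5/4*a*b + 5/4*b**2*c + 1/4*b*c - b → 5/4*b**2*c + 1/4*b*c + 9/16*b
  leading term b**2*c: no divisor's leading term divides it; move 5/4*b**2*c to the remainder.
  leading term b*c: no divisor's leading term divides it; move 1/4*b*c to the remainder.
  leading term b: no divisor's leading term divides it; move 9/16*b to the remainder.
  remainder 5/4*b**2*c + 1/4*b*c + 9/16*b ≠ 0; add k_3 = 5/4*b**2*c + 1/4*b*c + 9/16*b to the basis.

S(h_1,k_3): leading monomials are coprime, so the S-polynomial reduces to 0 (Buchberger's first criterion).
S(h_2,k_3): lcm = a*b**2*c. S = -1/5*a*b*c - 9/20*a*b + 5/4*b**2*c.
  leading term a*b*c: subtract (1/20*c)·h_2 from -1/5*a*b*c - 9/20*a*b + 5/4*b**2*c → -9/20*a*b + 5/4*b**2*c + 1/4*b*c
  leading term a*b: subtract (9/80)·h_2 from -9/20*a*b + 5/4*b**2*c + 1/4*b*c → 5/4*b**2*c + 1/4*b*c + 9/16*b
  leading term b**2*c: subtract (1)·k_3 from 5/4*b**2*c + 1/4*b*c + 9/16*b → 0
  remainder 0.

Every S-polynomial of the final basis reduces to 0, so we have a Gröbner basis.
Inter-reduce: drop elements whose leading term is divisible by another's, tail-reduce, and make monic.
Reduced Gröbner basis: {a**2 + 5/4*b*c + 1/4*c - 1, a*b + 5/4*b, b**2*c + 1/5*b*c + 9/20*b}.

The two bases agree; hence the ideals are identical.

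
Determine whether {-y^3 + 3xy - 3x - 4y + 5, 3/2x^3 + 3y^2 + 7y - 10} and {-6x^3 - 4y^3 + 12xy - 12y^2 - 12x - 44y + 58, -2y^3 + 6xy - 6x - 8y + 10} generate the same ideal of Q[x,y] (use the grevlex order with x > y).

Since reduced Gröbner bases are canonical representatives of ideals under a given ordering, it suffices to compute and compare them.
Buchberger on the first generating set:
f_1 = -y^3 + 3xy - 3x - 4y + 5, LT = y^3.
f_2 = 3/2x^3 + 3y^2 + 7y - 10, LT = x^3.

The S-polynomials (S(f_1,f_2)) all reduce to 0 modulo the current basis, so we have a Gröbner basis.
Inter-reduce: drop elements whose leading term is divisible by another's, tail-reduce, and make monic.
Reduced Gröbner basis: {x^3 + 2y^2 + 14/3y - 20/3, y^3 - 3xy + 3x + 4y - 5}.

Buchberger on the second generating set:
h_1 = -6x^3 - 4y^3 + 12xy - 12y^2 - 12x - 44y + 58, LT = x^3.
h_2 = -2y^3 + 6xy - 6x - 8y + 10, LT = y^3.

The S-polynomials (S(h_1,h_2)) all reduce to 0 modulo the current basis, so we have a Gröbner basis.
Inter-reduce: drop elements whose leading term is divisible by another's, tail-reduce, and make monic.
Reduced Gröbner basis: {x^3 + 2y^2 + 14/3y - 19/3, y^3 - 3xy + 3x + 4y - 5}.

These differ, so the ideals are not equal.

No, the ideals differ.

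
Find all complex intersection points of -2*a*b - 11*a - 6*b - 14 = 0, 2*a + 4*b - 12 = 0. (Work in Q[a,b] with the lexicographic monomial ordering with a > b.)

Compute a lex Gröbner basis by Buchberger's algorithm.
f_1 = -2*a*b - 11*a - 6*b - 14, LT = a*b.
f_2 = 2*a + 4*b - 12, LT = a.

S(f_1,f_2): lcm = a*b. S = 11/2*a - 2*b**2 + 9*b + 7.
  leading term a: subtract (11/4)·f_2 from 11/2*a - 2*b**2 + 9*b + 7 → -2*b**2 - 2*b + 40
  leading term b**2: no divisor's leading term divides it; move -2*b**2 to the remainder.
  leading term b: no divisor's leading term divides it; move -2*b to the remainder.
  leading term 1: no divisor's leading term divides it; move 40 to the remainder.
  remainder -2*b**2 - 2*b + 40 ≠ 0; add h_3 = -2*b**2 - 2*b + 40 to the basis.

The other S-polynomials (S(f_1,h_3), S(f_2,h_3)) all reduce to 0 modulo the current basis, so we have a Gröbner basis.
Inter-reduce: drop elements whose leading term is divisible by another's, tail-reduce, and make monic.
Reduced Gröbner basis: {a + 2*b - 6, b**2 + b - 20}.

From the last basis element, b**2 + b - 20 = 0, so b takes values in {-5, 4}. Each choice, substituted upward through the basis, yields the corresponding point(s) of the solution set.
  b = -5: the earlier basis element becomes a - 16 = 0, giving a = 16 — point (16, -5).
  b = 4: the earlier basis element becomes a + 2 = 0, giving a = -2 — point (-2, 4).

{(16, -5), (-2, 4)}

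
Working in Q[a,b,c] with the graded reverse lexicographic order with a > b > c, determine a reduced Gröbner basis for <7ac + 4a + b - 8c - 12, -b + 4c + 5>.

G = {ac + \tfrac{4}{7}a - \tfrac{4}{7}c - 1, b - 4c - 5}

f_1 = 7ac + 4a + b - 8c - 12, LT = ac.
f_2 = -b + 4c + 5, LT = b.

The S-polynomials (S(f_1,f_2)) all reduce to 0 modulo the current basis, so we have a Gröbner basis.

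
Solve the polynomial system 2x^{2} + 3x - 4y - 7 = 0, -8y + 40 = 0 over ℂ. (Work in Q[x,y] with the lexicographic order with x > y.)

{(-9/2, 5), (3, 5)}

Compute a lex Gröbner basis by Buchberger's algorithm.
f_1 = 2x^{2} + 3x - 4y - 7, LT = x^{2}.
f_2 = -8y + 40, LT = y.

The S-polynomials (S(f_1,f_2)) all reduce to 0 modulo the current basis, so we have a Gröbner basis.
Inter-reduce: drop elements whose leading term is divisible by another's, tail-reduce, and make monic.
Reduced Gröbner basis: {x^{2} + \tfrac{3}{2}x - \tfrac{27}{2}, y - 5}.

From the last basis element, y - 5 = 0, so y takes values in {5}. Each choice, substituted upward through the basis, yields the corresponding point(s) of the solution set.
  y = 5: the earlier basis element becomes x^{2} + \tfrac{3}{2}x - \tfrac{27}{2} = 0, giving x = -9/2, 3 — points (-9/2, 5), (3, 5).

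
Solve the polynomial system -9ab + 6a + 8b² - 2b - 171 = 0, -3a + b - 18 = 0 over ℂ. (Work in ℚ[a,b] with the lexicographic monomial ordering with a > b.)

{(-53/5, -69/5), (-5, 3)}

Compute a lex Gröbner basis by Buchberger's algorithm.
f_1 = -9ab + 6a + 8b² - 2b - 171, LT = ab.
f_2 = -3a + b - 18, LT = a.

S(f_1,f_2): lcm = ab. S = -⅔a - 5/9b² - 52/9b + 19.
  leading term a: subtract (2/9)·f_2 from -⅔a - 5/9b² - 52/9b + 19 → -5/9b² - 6b + 23
  leading term b²: no divisor's leading term divides it; move -5/9b² to the remainder.
  leading term b: no divisor's leading term divides it; move -6b to the remainder.
  leading term 1: no divisor's leading term divides it; move 23 to the remainder.
  remainder -5/9b² - 6b + 23 ≠ 0; add h_3 = -5/9b² - 6b + 23 to the basis.

The other S-polynomials (S(f_1,h_3), S(f_2,h_3)) all reduce to 0 modulo the current basis, so we have a Gröbner basis.
Inter-reduce: drop elements whose leading term is divisible by another's, tail-reduce, and make monic.
Reduced Gröbner basis: {a - ⅓b + 6, b² + 54/5b - 207/5}.

Since the basis is lex-ordered, b² + 54/5b - 207/5 is univariate in b. Its roots are {-69/5, 3}. Back-substituting each root into the other basis elements fixes the other coordinates.
  b = -69/5: the earlier basis element becomes a + 53/5 = 0, giving a = -53/5 — point (-53/5, -69/5).
  b = 3: the earlier basis element becomes a + 5 = 0, giving a = -5 — point (-5, 3).
Each listed point satisfies every original equation (direct substitution).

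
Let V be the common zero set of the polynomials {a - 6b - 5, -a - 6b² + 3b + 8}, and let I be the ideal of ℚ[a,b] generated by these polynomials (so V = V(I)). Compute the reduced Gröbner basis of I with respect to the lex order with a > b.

f_1 = a - 6b - 5, LT = a.
f_2 = -a - 6b² + 3b + 8, LT = a.

S(f_1,f_2): lcm = a. S = -6b² - 3b + 3.
  reduce S modulo (f_1, f_2):
  remainder -6b² - 3b + 3 ≠ 0; add g_3 = -6b² - 3b + 3 to the basis.

The other S-polynomials (S(f_1,g_3), S(f_2,g_3)) all reduce to 0 modulo the current basis, so we have a Gröbner basis.
Inter-reduce: drop elements whose leading term is divisible by another's, tail-reduce, and make monic.

G = {a - 6b - 5, b² + ½b - ½}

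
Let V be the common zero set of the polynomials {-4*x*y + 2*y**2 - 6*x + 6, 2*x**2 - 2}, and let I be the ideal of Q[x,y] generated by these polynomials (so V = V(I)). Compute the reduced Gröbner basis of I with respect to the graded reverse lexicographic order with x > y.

The reduced Gröbner basis is the canonical form of the ideal for this ordering.

f_1 = -4*x*y + 2*y**2 - 6*x + 6, LT = x*y.
f_2 = 2*x**2 - 2, LT = x**2.

S(f_1,f_2): lcm = x**2*y. S = -1/2*x*y**2 + 3/2*x**2 - 3/2*x + y.
  leading term x*y**2: subtract (1/8*y)·f_1 from -1/2*x*y**2 + 3/2*x**2 - 3/2*x + y → -1/4*y**3 + 3/2*x**2 + 3/4*x*y - 3/2*x + 1/4*y
  leading term y**3: no divisor's leading term divides it; move -1/4*y**3 to the remainder.
  leading term x**2: subtract (3/4)·f_2 from 3/2*x**2 + 3/4*x*y - 3/2*x + 1/4*y → 3/4*x*y - 3/2*x + 1/4*y + 3/2
  leading term x*y: subtract (-3/16)·f_1 from 3/4*x*y - 3/2*x + 1/4*y + 3/2 → 3/8*y**2 - 21/8*x + 1/4*y + 21/8
  leading term y**2: no divisor's leading term divides it; move 3/8*y**2 to the remainder.
  leading term x: no divisor's leading term divides it; move -21/8*x to the remainder.
  leading term y: no divisor's leading term divides it; move 1/4*y to the remainder.
  leading term 1: no divisor's leading term divides it; move 21/8 to the remainder.
  remainder -1/4*y**3 + 3/8*y**2 - 21/8*x + 1/4*y + 21/8 ≠ 0; add g_3 = -1/4*y**3 + 3/8*y**2 - 21/8*x + 1/4*y + 21/8 to the basis.

The other S-polynomials (S(f_1,g_3), S(f_2,g_3)) all reduce to 0 modulo the current basis, so we have a Gröbner basis.

G = {y**3 - 3/2*y**2 + 21/2*x - y - 21/2, x**2 - 1, x*y - 1/2*y**2 + 3/2*x - 3/2}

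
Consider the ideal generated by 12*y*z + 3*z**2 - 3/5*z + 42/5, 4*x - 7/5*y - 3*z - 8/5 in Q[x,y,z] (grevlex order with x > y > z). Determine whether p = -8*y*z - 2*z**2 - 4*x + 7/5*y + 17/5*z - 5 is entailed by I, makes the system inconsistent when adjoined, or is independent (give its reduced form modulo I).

First compute the reduced Gröbner basis of I by Buchberger's algorithm.
f_1 = 12*y*z + 3*z**2 - 3/5*z + 42/5, LT = y*z.
f_2 = 4*x - 7/5*y - 3*z - 8/5, LT = x.

The S-polynomials (S(f_1,f_2)) all reduce to 0 modulo the current basis, so we have a Gröbner basis.
Inter-reduce: drop elements whose leading term is divisible by another's, tail-reduce, and make monic.
Reduced Gröbner basis: {y*z + 1/4*z**2 - 1/20*z + 7/10, x - 7/20*y - 3/4*z - 2/5}.
Label its elements g_1 = y*z + 1/4*z**2 - 1/20*z + 7/10, g_2 = x - 7/20*y - 3/4*z - 2/5.

Reduce p = -8*y*z - 2*z**2 - 4*x + 7/5*y + 17/5*z - 5 modulo G:
  leading term y*z: subtract (-8)·g_1 from -8*y*z - 2*z**2 - 4*x + 7/5*y + 17/5*z - 5 → -4*x + 7/5*y + 3*z + 3/5
  leading term x: subtract (-4)·g_2 from -4*x + 7/5*y + 3*z + 3/5 → -1
  leading term 1: no divisor's leading term divides it; move -1 to the remainder.
  normal form = -1.
The normal form is nonzero, so p ∉ I. Since p minus its normal form lies in I, I + (p) = I + (r) where r = -1; decide whether this ideal is the whole ring.
Here r = -1 is a nonzero constant, hence a unit: 1 ∈ I + (p), the Gröbner basis of I + (p) is {1}, and the enlarged system has no common solution — adjoining p is inconsistent.

Ideal membership is decidable via reduction modulo a Gröbner basis.

Adjoining -8*y*z - 2*z**2 - 4*x + 7/5*y + 17/5*z - 5 makes the ideal the whole ring: the system is inconsistent.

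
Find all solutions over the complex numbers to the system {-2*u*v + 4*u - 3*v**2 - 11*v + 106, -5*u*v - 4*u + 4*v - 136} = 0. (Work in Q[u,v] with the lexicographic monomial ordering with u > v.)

Compute a lex Gröbner basis by Buchberger's algorithm.
f_1 = -2*u*v + 4*u - 3*v**2 - 11*v + 106, LT = u*v.
f_2 = -5*u*v - 4*u + 4*v - 136, LT = u*v.

S(f_1,f_2): lcm = u*v. S = -14/5*u + 3/2*v**2 + 63/10*v - 401/5.
  leading term u: no divisor's leading term divides it; move -14/5*u to the remainder.
  leading term v**2: no divisor's leading term divides it; move 3/2*v**2 to the remainder.
  leading term v: no divisor's leading term divides it; move 63/10*v to the remainder.
  leading term 1: no divisor's leading term divides it; move -401/5 to the remainder.
  remainder -14/5*u + 3/2*v**2 + 63/10*v - 401/5 ≠ 0; add h_3 = -14/5*u + 3/2*v**2 + 63/10*v - 401/5 to the basis.

S(f_1,h_3): lcm = u*v. S = -2*u + 15/28*v**3 + 15/4*v**2 - 162/7*v - 53.
  leading term u: subtract (5/7)·h_3 from -2*u + 15/28*v**3 + 15/4*v**2 - 162/7*v - 53 → 15/28*v**3 + 75/28*v**2 - 387/14*v + 30/7
  leading term v**3: no divisor's leading term divides it; move 15/28*v**3 to the remainder.
  leading term v**2: no divisor's leading term divides it; move 75/28*v**2 to the remainder.
  leading term v: no divisor's leading term divides it; move -387/14*v to the remainder.
  leading term 1: no divisor's leading term divides it; move 30/7 to the remainder.
  remainder 15/28*v**3 + 75/28*v**2 - 387/14*v + 30/7 ≠ 0; add h_4 = 15/28*v**3 + 75/28*v**2 - 387/14*v + 30/7 to the basis.

The other S-polynomials (S(f_2,h_3), S(f_1,h_4), S(f_2,h_4), S(h_3,h_4)) all reduce to 0 modulo the current basis, so we have a Gröbner basis.
Inter-reduce: drop elements whose leading term is divisible by another's, tail-reduce, and make monic.
Reduced Gröbner basis: {u - 15/28*v**2 - 9/4*v + 401/14, v**3 + 5*v**2 - 258/5*v + 8}.

A lex Gröbner basis eliminates variables successively. Here v**3 + 5*v**2 - 258/5*v + 8 depends only on v, with roots {5, -5 + sqrt(665)/5, -sqrt(665)/5 - 5}; lifting each root through the earlier basis elements recovers the full solutions.
  v = 5: the earlier basis element becomes u + 4 = 0, giving u = -4 — point (-4, 5).
  v = -5 + sqrt(665)/5: the earlier basis element becomes u + 49/4 + 87*sqrt(665)/140 = 0, giving u = -87*sqrt(665)/140 - 49/4 — point (-87*sqrt(665)/140 - 49/4, -5 + sqrt(665)/5).
  v = -sqrt(665)/5 - 5: the earlier basis element becomes u - 87*sqrt(665)/140 + 49/4 = 0, giving u = -49/4 + 87*sqrt(665)/140 — point (-49/4 + 87*sqrt(665)/140, -sqrt(665)/5 - 5).
Each listed point satisfies every original equation (direct substitution).

{(-4, 5), (-87*sqrt(665)/140 - 49/4, -5 + sqrt(665)/5), (-49/4 + 87*sqrt(665)/140, -sqrt(665)/5 - 5)}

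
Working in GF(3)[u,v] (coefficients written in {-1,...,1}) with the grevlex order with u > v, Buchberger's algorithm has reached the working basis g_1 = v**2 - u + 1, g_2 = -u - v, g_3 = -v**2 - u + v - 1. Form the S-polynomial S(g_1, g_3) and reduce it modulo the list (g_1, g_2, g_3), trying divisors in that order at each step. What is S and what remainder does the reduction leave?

lcm(LM(g_1), LM(g_3)) = v**2.
S = (lcm/LT(g_1))·g_1 − (lcm/LT(g_3))·g_3 = u + v.
Reduce S modulo (g_1, g_2, g_3) in that order:
  leading term u: subtract (-1)·g_2 from u + v → 0
The remainder is 0, so this S-polynomial contributes no new basis element.

S(g_1, g_3) = u + v; remainder on division = 0.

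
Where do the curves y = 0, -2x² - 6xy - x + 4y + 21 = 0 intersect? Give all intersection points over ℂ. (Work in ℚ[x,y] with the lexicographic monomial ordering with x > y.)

{(-7/2, 0), (3, 0)}

Compute a lex Gröbner basis by Buchberger's algorithm.
f_1 = y, LT = y.
f_2 = -2x² - 6xy - x + 4y + 21, LT = x².

The S-polynomials (S(f_1,f_2)) all reduce to 0 modulo the current basis, so we have a Gröbner basis.
Inter-reduce: drop elements whose leading term is divisible by another's, tail-reduce, and make monic.
Reduced Gröbner basis: {x² + ½x - 21/2, y}.

Elimination: the polynomial y lies in the elimination ideal for y, so y ∈ {0}. For each such y, the remaining basis elements (now univariate) give the rest of the solution.
  y = 0: the earlier basis element becomes x² + ½x - 21/2 = 0, giving x = -7/2, 3 — points (-7/2, 0), (3, 0).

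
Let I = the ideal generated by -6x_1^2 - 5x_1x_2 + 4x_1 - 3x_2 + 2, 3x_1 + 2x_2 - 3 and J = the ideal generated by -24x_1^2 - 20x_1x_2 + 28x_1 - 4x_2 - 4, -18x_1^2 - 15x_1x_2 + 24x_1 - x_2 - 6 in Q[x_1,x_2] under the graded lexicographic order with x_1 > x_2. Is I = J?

Yes, the ideals are equal.

Since reduced Gröbner bases are canonical representatives of ideals under a given ordering, it suffices to compute and compare them.
Buchberger on the first generating set:
f_1 = -6x_1^2 - 5x_1x_2 + 4x_1 - 3x_2 + 2, LT = x_1^2.
f_2 = 3x_1 + 2x_2 - 3, LT = x_1.

S(f_1,f_2): lcm = x_1^2. S = 1/6x_1x_2 + 1/3x_1 + 1/2x_2 - 1/3.
  reduce S modulo (f_1, f_2):
  remainder -1/9x_2^2 + 4/9x_2 ≠ 0; add g_3 = -1/9x_2^2 + 4/9x_2 to the basis.

The other S-polynomials (S(f_1,g_3), S(f_2,g_3)) all reduce to 0 modulo the current basis, so we have a Gröbner basis.
Inter-reduce: drop elements whose leading term is divisible by another's, tail-reduce, and make monic.
Reduced Gröbner basis: {x_2^2 - 4x_2, x_1 + 2/3x_2 - 1}.

Buchberger on the second generating set:
h_1 = -24x_1^2 - 20x_1x_2 + 28x_1 - 4x_2 - 4, LT = x_1^2.
h_2 = -18x_1^2 - 15x_1x_2 + 24x_1 - x_2 - 6, LT = x_1^2.

S(h_1,h_2): lcm = x_1^2. S = 1/6x_1 + 1/9x_2 - 1/6.
  reduce S modulo (h_1, h_2):
  remainder 1/6x_1 + 1/9x_2 - 1/6 ≠ 0; add k_3 = 1/6x_1 + 1/9x_2 - 1/6 to the basis.

S(h_1,k_3): lcm = x_1^2. S = 1/6x_1x_2 - 1/6x_1 + 1/6x_2 + 1/6.
  reduce S modulo (h_1, h_2, k_3):
  remainder -1/9x_2^2 + 4/9x_2 ≠ 0; add k_4 = -1/9x_2^2 + 4/9x_2 to the basis.

The other S-polynomials (S(h_2,k_3), S(h_1,k_4), S(h_2,k_4), S(k_3,k_4)) all reduce to 0 modulo the current basis, so we have a Gröbner basis.
Inter-reduce: drop elements whose leading term is divisible by another's, tail-reduce, and make monic.
Reduced Gröbner basis: {x_2^2 - 4x_2, x_1 + 2/3x_2 - 1}.

These coincide, so the ideals are equal.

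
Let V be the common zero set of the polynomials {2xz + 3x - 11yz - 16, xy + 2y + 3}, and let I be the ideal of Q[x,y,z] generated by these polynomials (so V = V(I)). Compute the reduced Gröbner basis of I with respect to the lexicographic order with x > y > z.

f_1 = 2xz + 3x - 11yz - 16, LT = xz.
f_2 = xy + 2y + 3, LT = xy.

S(f_1,f_2): lcm = xyz. S = 3/2xy - 11/2y^2z - 2yz - 8y - 3z.
  reduce S modulo (f_1, f_2):
  remainder -11/2y^2z - 2yz - 11y - 3z - 9/2 ≠ 0; add g_3 = -11/2y^2z - 2yz - 11y - 3z - 9/2 to the basis.

The other S-polynomials (S(f_1,g_3), S(f_2,g_3)) all reduce to 0 modulo the current basis, so we have a Gröbner basis.

G = {xy + 2y + 3, xz + 3/2x - 11/2yz - 8, y^2z + 4/11yz + 2y + 6/11z + 9/11}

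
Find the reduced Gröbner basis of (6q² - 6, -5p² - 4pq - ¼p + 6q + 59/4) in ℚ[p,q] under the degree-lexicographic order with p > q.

G = {p² + ⅘pq + 1/20p - 6/5q - 59/20, q² - 1}

f_1 = 6q² - 6, LT = q².
f_2 = -5p² - 4pq - ¼p + 6q + 59/4, LT = p².

S(f_1,f_2): leading monomials are coprime, so the S-polynomial reduces to 0 (Buchberger's first criterion).
Every S-polynomial of the final basis reduces to 0, so we have a Gröbner basis.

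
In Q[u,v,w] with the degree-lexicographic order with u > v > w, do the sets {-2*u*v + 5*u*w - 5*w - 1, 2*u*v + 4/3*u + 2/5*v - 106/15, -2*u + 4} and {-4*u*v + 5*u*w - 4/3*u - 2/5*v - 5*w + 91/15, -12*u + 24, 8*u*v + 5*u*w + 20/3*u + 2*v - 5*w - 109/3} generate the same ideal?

Yes, the ideals are equal.

Since reduced Gröbner bases are canonical representatives of ideals under a given ordering, it suffices to compute and compare them.
Buchberger on the first generating set:
f_1 = -2*u*v + 5*u*w - 5*w - 1, LT = u*v.
f_2 = 2*u*v + 4/3*u + 2/5*v - 106/15, LT = u*v.
f_3 = -2*u + 4, LT = u.

S(f_1,f_2): lcm = u*v. S = -5/2*u*w - 2/3*u - 1/5*v + 5/2*w + 121/30.
  leading term u*w: subtract (5/4*w)·f_3 from -5/2*u*w - 2/3*u - 1/5*v + 5/2*w + 121/30 → -2/3*u - 1/5*v - 5/2*w + 121/30
  leading term u: subtract (1/3)·f_3 from -2/3*u - 1/5*v - 5/2*w + 121/30 → -1/5*v - 5/2*w + 27/10
  leading term v: no divisor's leading term divides it; move -1/5*v to the remainder.
  leading term w: no divisor's leading term divides it; move -5/2*w to the remainder.
  leading term 1: no divisor's leading term divides it; move 27/10 to the remainder.
  remainder -1/5*v - 5/2*w + 27/10 ≠ 0; add g_4 = -1/5*v - 5/2*w + 27/10 to the basis.

S(f_1,f_3): lcm = u*v. S = -5/2*u*w + 2*v + 5/2*w + 1/2.
  leading term u*w: subtract (5/4*w)·f_3 from -5/2*u*w + 2*v + 5/2*w + 1/2 → 2*v - 5/2*w + 1/2
  leading term v: subtract (-10)·g_4 from 2*v - 5/2*w + 1/2 → -55/2*w + 55/2
  leading term w: no divisor's leading term divides it; move -55/2*w to the remainder.
  leading term 1: no divisor's leading term divides it; move 55/2 to the remainder.
  remainder -55/2*w + 55/2 ≠ 0; add g_5 = -55/2*w + 55/2 to the basis.

S(f_2,f_3): lcm = u*v. S = 2/3*u + 11/5*v - 53/15.
  leading term u: subtract (-1/3)·f_3 from 2/3*u + 11/5*v - 53/15 → 11/5*v - 11/5
  leading term v: subtract (-11)·g_4 from 11/5*v - 11/5 → -55/2*w + 55/2
  leading term w: subtract (1)·g_5 from -55/2*w + 55/2 → 0
  remainder 0.

S(f_1,g_4): lcm = u*v. S = -15*u*w + 27/2*u + 5/2*w + 1/2.
  leading term u*w: subtract (15/2*w)·f_3 from -15*u*w + 27/2*u + 5/2*w + 1/2 → 27/2*u - 55/2*w + 1/2
  leading term u: subtract (-27/4)·f_3 from 27/2*u - 55/2*w + 1/2 → -55/2*w + 55/2
  leading term w: subtract (1)·g_5 from -55/2*w + 55/2 → 0
  remainder 0.

S(f_2,g_4): lcm = u*v. S = -25/2*u*w + 85/6*u + 1/5*v - 53/15.
  leading term u*w: subtract (25/4*w)·f_3 from -25/2*u*w + 85/6*u + 1/5*v - 53/15 → 85/6*u + 1/5*v - 25*w - 53/15
  leading term u: subtract (-85/12)·f_3 from 85/6*u + 1/5*v - 25*w - 53/15 → 1/5*v - 25*w + 124/5
  leading term v: subtract (-1)·g_4 from 1/5*v - 25*w + 124/5 → -55/2*w + 55/2
  leading term w: subtract (1)·g_5 from -55/2*w + 55/2 → 0
  remainder 0.

S(f_3,g_4): leading monomials are coprime, so the S-polynomial reduces to 0 (Buchberger's first criterion).
S(f_1,g_5): leading monomials are coprime, so the S-polynomial reduces to 0 (Buchberger's first criterion).
S(f_2,g_5): leading monomials are coprime, so the S-polynomial reduces to 0 (Buchberger's first criterion).
S(f_3,g_5): leading monomials are coprime, so the S-polynomial reduces to 0 (Buchberger's first criterion).
S(g_4,g_5): leading monomials are coprime, so the S-polynomial reduces to 0 (Buchberger's first criterion).
Every S-polynomial of the final basis reduces to 0, so we have a Gröbner basis.
Inter-reduce: drop elements whose leading term is divisible by another's, tail-reduce, and make monic.
Reduced Gröbner basis: {u - 2, v - 1, w - 1}.

Buchberger on the second generating set:
h_1 = -4*u*v + 5*u*w - 4/3*u - 2/5*v - 5*w + 91/15, LT = u*v.
h_2 = -12*u + 24, LT = u.
h_3 = 8*u*v + 5*u*w + 20/3*u + 2*v - 5*w - 109/3, LT = u*v.

S(h_1,h_2): lcm = u*v. S = -5/4*u*w + 1/3*u + 21/10*v + 5/4*w - 91/60.
  leading term u*w: subtract (5/48*w)·h_2 from -5/4*u*w + 1/3*u + 21/10*v + 5/4*w - 91/60 → 1/3*u + 21/10*v - 5/4*w - 91/60
  leading term u: subtract (-1/36)·h_2 from 1/3*u + 21/10*v - 5/4*w - 91/60 → 21/10*v - 5/4*w - 17/20
  leading term v: no divisor's leading term divides it; move 21/10*v to the remainder.
  leading term w: no divisor's leading term divides it; move -5/4*w to the remainder.
  leading term 1: no divisor's leading term divides it; move -17/20 to the remainder.
  remainder 21/10*v - 5/4*w - 17/20 ≠ 0; add k_4 = 21/10*v - 5/4*w - 17/20 to the basis.

S(h_1,h_3): lcm = u*v. S = -15/8*u*w - 1/2*u - 3/20*v + 15/8*w + 121/40.
  leading term u*w: subtract (5/32*w)·h_2 from -15/8*u*w - 1/2*u - 3/20*v + 15/8*w + 121/40 → -1/2*u - 3/20*v - 15/8*w + 121/40
  leading term u: subtract (1/24)·h_2 from -1/2*u - 3/20*v - 15/8*w + 121/40 → -3/20*v - 15/8*w + 81/40
  leading term v: subtract (-1/14)·k_4 from -3/20*v - 15/8*w + 81/40 → -55/28*w + 55/28
  leading term w: no divisor's leading term divides it; move -55/28*w to the remainder.
  leading term 1: no divisor's leading term divides it; move 55/28 to the remainder.
  remainder -55/28*w + 55/28 ≠ 0; add k_5 = -55/28*w + 55/28 to the basis.

S(h_2,h_3): lcm = u*v. S = -5/8*u*w - 5/6*u - 9/4*v + 5/8*w + 109/24.
  leading term u*w: subtract (5/96*w)·h_2 from -5/8*u*w - 5/6*u - 9/4*v + 5/8*w + 109/24 → -5/6*u - 9/4*v - 5/8*w + 109/24
  leading term u: subtract (5/72)·h_2 from -5/6*u - 9/4*v - 5/8*w + 109/24 → -9/4*v - 5/8*w + 23/8
  leading term v: subtract (-15/14)·k_4 from -9/4*v - 5/8*w + 23/8 → -55/28*w + 55/28
  leading term w: subtract (1)·k_5 from -55/28*w + 55/28 → 0
  remainder 0.

S(h_1,k_4): lcm = u*v. S = -55/84*u*w + 31/42*u + 1/10*v + 5/4*w - 91/60.
  leading term u*w: subtract (55/1008*w)·h_2 from -55/84*u*w + 31/42*u + 1/10*v + 5/4*w - 91/60 → 31/42*u + 1/10*v - 5/84*w - 91/60
  leading term u: subtract (-31/504)·h_2 from 31/42*u + 1/10*v - 5/84*w - 91/60 → 1/10*v - 5/84*w - 17/420
  leading term v: subtract (1/21)·k_4 from 1/10*v - 5/84*w - 17/420 → 0
  remainder 0.

S(h_2,k_4): leading monomials are coprime, so the S-polynomial reduces to 0 (Buchberger's first criterion).
S(h_3,k_4): lcm = u*v. S = 205/168*u*w + 26/21*u + 1/4*v - 5/8*w - 109/24.
  leading term u*w: subtract (-205/2016*w)·h_2 from 205/168*u*w + 26/21*u + 1/4*v - 5/8*w - 109/24 → 26/21*u + 1/4*v + 305/168*w - 109/24
  leading term u: subtract (-13/126)·h_2 from 26/21*u + 1/4*v + 305/168*w - 109/24 → 1/4*v + 305/168*w - 347/168
  leading term v: subtract (5/42)·k_4 from 1/4*v + 305/168*w - 347/168 → 55/28*w - 55/28
  leading term w: subtract (-1)·k_5 from 55/28*w - 55/28 → 0
  remainder 0.

S(h_1,k_5): leading monomials are coprime, so the S-polynomial reduces to 0 (Buchberger's first criterion).
S(h_2,k_5): leading monomials are coprime, so the S-polynomial reduces to 0 (Buchberger's first criterion).
S(h_3,k_5): leading monomials are coprime, so the S-polynomial reduces to 0 (Buchberger's first criterion).
S(k_4,k_5): leading monomials are coprime, so the S-polynomial reduces to 0 (Buchberger's first criterion).
Every S-polynomial of the final basis reduces to 0, so we have a Gröbner basis.
Inter-reduce: drop elements whose leading term is divisible by another's, tail-reduce, and make monic.
Reduced Gröbner basis: {u - 2, v - 1, w - 1}.

These coincide, so the ideals are equal.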